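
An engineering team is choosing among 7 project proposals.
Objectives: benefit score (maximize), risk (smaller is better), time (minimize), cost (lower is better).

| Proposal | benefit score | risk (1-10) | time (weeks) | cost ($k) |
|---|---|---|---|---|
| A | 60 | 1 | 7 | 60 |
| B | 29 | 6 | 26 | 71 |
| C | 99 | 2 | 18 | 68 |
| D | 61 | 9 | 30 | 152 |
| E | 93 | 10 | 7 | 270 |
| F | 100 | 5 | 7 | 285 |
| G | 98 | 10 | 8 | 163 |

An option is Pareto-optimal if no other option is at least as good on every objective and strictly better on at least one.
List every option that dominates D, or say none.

C: benefit score 99≥61, risk 2≤9, time 18≤30, cost 68≤152 — dominates D.
Others (A, B, E, F, G) are each worse than D on at least one objective.

C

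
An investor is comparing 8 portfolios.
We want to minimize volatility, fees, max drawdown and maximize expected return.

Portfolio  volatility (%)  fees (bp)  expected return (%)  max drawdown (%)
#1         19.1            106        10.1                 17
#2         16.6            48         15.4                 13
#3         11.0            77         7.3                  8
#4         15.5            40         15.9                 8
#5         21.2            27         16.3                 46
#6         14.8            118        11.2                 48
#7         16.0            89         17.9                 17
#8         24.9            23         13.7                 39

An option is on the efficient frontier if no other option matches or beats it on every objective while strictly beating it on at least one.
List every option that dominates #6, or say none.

#1: worse on volatility (19.1 vs 14.8).
#2: worse on volatility (16.6 vs 14.8).
#3: worse on expected return (7.3 vs 11.2).
#4: worse on volatility (15.5 vs 14.8).
#5: worse on volatility (21.2 vs 14.8).
#7: worse on volatility (16.0 vs 14.8).
#8: worse on volatility (24.9 vs 14.8).
No option dominates #6.

none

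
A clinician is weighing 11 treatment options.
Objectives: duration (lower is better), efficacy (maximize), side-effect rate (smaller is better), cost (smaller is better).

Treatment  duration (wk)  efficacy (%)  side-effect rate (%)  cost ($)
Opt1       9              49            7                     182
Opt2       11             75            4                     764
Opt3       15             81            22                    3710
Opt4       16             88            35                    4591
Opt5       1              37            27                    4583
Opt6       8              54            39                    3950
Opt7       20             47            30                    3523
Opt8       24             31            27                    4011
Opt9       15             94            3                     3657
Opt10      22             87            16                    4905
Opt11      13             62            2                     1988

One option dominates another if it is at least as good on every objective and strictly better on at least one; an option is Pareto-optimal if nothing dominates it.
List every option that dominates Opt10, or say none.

Opt9

Opt9: duration 15≤22, efficacy 94≥87, side-effect rate 3≤16, cost 3657≤4905 — dominates Opt10.
Others (Opt1, Opt2, Opt3, Opt4, Opt5, Opt6, Opt7, Opt8, Opt11) are each worse than Opt10 on at least one objective.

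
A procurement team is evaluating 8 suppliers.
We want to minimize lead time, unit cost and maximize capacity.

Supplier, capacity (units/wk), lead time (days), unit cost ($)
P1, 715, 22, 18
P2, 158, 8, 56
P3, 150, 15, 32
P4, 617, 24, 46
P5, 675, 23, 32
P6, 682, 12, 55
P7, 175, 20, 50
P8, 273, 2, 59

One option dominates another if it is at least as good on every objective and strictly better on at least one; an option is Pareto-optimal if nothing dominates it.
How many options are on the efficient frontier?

6

P1: not dominated (best capacity).
P2: not dominated.
P3: not dominated.
P4: dominated by P1 (capacity 715≥617, lead time 22≤24, unit cost 18≤46).
P5: dominated by P1 (capacity 715≥675, lead time 22≤23, unit cost 18≤32).
P6: not dominated.
P7: not dominated.
P8: not dominated (best lead time).
Pareto-optimal: P1, P2, P3, P6, P7, P8 → 6.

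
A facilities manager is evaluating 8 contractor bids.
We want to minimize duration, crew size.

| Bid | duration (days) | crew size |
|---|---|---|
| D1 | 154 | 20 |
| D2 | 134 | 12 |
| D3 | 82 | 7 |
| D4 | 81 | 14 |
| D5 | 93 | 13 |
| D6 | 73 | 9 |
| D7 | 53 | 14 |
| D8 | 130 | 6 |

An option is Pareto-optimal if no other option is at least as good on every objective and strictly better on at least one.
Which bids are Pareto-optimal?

D3, D6, D7, D8

D1: dominated by D2 (duration 134≤154, crew size 12≤20).
D2: dominated by D3 (duration 82≤134, crew size 7≤12).
D3: not dominated.
D4: dominated by D6 (duration 73≤81, crew size 9≤14).
D5: dominated by D3 (duration 82≤93, crew size 7≤13).
D6: not dominated.
D7: not dominated (best duration).
D8: not dominated (best crew size).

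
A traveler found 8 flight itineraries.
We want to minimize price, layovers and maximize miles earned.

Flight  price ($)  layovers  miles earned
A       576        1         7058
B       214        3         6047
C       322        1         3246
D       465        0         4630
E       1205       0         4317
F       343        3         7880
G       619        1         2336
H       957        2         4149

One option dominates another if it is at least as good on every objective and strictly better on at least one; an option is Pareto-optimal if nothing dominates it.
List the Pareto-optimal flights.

A: not dominated.
B: not dominated (best price).
C: not dominated.
D: not dominated.
E: dominated by D (price 465≤1205, layovers 0≤0, miles earned 4630≥4317).
F: not dominated (best miles earned).
G: dominated by A (price 576≤619, layovers 1≤1, miles earned 7058≥2336).
H: dominated by A (price 576≤957, layovers 1≤2, miles earned 7058≥4149).

A, B, C, D, F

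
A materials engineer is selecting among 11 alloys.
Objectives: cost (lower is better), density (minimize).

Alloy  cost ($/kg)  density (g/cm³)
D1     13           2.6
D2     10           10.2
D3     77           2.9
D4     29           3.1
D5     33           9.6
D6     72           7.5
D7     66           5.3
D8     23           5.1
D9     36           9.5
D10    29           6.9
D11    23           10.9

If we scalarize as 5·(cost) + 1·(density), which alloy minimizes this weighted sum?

D1: 5·13 + 1·2.6 = 67.6
D2: 5·10 + 1·10.2 = 60.2
D3: 5·77 + 1·2.9 = 387.9
D4: 5·29 + 1·3.1 = 148.1
D5: 5·33 + 1·9.6 = 174.6
D6: 5·72 + 1·7.5 = 367.5
D7: 5·66 + 1·5.3 = 335.3
D8: 5·23 + 1·5.1 = 120.1
D9: 5·36 + 1·9.5 = 189.5
D10: 5·29 + 1·6.9 = 151.9
D11: 5·23 + 1·10.9 = 125.9
Lowest: D2 at 60.2.

D2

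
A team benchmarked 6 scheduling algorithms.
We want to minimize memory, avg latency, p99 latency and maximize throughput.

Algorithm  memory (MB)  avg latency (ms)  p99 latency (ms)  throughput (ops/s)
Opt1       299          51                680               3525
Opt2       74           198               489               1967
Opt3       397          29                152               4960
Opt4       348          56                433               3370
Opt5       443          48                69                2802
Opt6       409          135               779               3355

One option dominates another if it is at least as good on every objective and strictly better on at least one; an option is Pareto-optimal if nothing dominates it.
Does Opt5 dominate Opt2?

No

Opt5 vs Opt2: Opt5 is worse on memory (443 vs 74), so it does not dominate Opt2.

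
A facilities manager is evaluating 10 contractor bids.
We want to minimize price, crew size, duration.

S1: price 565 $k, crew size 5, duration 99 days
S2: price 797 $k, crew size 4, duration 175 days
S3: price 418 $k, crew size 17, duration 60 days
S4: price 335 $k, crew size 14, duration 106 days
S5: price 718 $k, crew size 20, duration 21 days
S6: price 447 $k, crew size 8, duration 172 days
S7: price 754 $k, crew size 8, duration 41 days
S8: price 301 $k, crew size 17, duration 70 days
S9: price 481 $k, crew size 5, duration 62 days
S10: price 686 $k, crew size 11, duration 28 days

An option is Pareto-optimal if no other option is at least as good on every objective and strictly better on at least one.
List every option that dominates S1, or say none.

S9: price 481≤565, crew size 5≤5, duration 62≤99 — dominates S1.
Others (S2, S3, S4, S5, S6, S7, S8, S10) are each worse than S1 on at least one objective.

S9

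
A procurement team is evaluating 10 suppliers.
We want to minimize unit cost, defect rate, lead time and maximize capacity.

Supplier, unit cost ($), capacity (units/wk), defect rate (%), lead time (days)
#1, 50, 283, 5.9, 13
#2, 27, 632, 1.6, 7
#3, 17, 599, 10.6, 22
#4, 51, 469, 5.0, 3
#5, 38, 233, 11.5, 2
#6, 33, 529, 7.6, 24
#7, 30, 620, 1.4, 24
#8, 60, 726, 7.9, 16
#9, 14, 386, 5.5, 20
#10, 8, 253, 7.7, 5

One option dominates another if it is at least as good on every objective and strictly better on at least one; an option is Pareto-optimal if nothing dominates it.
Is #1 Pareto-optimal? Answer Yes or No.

#2 vs #1: unit cost 27≤50, capacity 632≥283, defect rate 1.6≤5.9, lead time 7≤13 — #2 is at least as good on every objective and strictly better on at least one, so #2 dominates #1.

No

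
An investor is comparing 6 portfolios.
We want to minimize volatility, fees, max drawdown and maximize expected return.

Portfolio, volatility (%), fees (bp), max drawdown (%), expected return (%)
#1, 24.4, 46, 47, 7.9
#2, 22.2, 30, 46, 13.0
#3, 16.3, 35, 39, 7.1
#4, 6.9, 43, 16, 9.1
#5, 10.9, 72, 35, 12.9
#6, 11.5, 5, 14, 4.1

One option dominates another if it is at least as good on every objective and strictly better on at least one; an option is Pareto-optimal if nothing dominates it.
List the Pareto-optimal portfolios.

#2, #3, #4, #5, #6

#1: dominated by #2 (volatility 22.2≤24.4, fees 30≤46, max drawdown 46≤47, expected return 13.0≥7.9).
#2: not dominated (best expected return).
#3: not dominated.
#4: not dominated (best volatility).
#5: not dominated.
#6: not dominated (best fees).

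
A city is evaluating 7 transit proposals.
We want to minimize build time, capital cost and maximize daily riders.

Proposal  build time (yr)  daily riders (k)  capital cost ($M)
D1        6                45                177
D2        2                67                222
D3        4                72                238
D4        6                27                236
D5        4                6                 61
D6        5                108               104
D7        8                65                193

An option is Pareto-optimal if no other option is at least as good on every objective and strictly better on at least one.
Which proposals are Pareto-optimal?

D1: dominated by D6 (build time 5≤6, daily riders 108≥45, capital cost 104≤177).
D2: not dominated (best build time).
D3: not dominated.
D4: dominated by D1 (build time 6≤6, daily riders 45≥27, capital cost 177≤236).
D5: not dominated (best capital cost).
D6: not dominated (best daily riders).
D7: dominated by D6 (build time 5≤8, daily riders 108≥65, capital cost 104≤193).

D2, D3, D5, D6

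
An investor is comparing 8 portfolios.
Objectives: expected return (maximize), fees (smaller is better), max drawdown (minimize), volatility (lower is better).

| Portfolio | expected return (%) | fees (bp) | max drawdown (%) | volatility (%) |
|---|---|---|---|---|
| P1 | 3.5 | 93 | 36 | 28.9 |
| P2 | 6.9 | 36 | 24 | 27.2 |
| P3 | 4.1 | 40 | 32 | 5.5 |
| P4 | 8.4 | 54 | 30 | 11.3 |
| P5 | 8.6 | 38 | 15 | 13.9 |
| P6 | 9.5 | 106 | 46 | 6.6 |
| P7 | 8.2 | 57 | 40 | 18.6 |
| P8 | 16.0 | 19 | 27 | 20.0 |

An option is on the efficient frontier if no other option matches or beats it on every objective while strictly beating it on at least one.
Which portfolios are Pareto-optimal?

P1: dominated by P2 (expected return 6.9≥3.5, fees 36≤93, max drawdown 24≤36, volatility 27.2≤28.9).
P2: not dominated.
P3: not dominated (best volatility).
P4: not dominated.
P5: not dominated (best max drawdown).
P6: not dominated.
P7: dominated by P4 (expected return 8.4≥8.2, fees 54≤57, max drawdown 30≤40, volatility 11.3≤18.6).
P8: not dominated (best expected return).

P2, P3, P4, P5, P6, P8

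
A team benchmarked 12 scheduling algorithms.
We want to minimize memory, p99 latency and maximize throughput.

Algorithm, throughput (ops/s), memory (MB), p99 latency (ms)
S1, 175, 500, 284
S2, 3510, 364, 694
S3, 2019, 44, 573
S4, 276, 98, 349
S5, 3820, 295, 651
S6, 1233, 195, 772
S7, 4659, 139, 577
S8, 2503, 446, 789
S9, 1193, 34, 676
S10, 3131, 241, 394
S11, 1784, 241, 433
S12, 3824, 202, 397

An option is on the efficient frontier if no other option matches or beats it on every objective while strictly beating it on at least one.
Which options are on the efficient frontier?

S1, S3, S4, S7, S9, S10, S12

S1: not dominated (best p99 latency).
S2: dominated by S5 (throughput 3820≥3510, memory 295≤364, p99 latency 651≤694).
S3: not dominated.
S4: not dominated.
S5: dominated by S7 (throughput 4659≥3820, memory 139≤295, p99 latency 577≤651).
S6: dominated by S3 (throughput 2019≥1233, memory 44≤195, p99 latency 573≤772).
S7: not dominated (best throughput).
S8: dominated by S2 (throughput 3510≥2503, memory 364≤446, p99 latency 694≤789).
S9: not dominated (best memory).
S10: not dominated.
S11: dominated by S10 (throughput 3131≥1784, memory 241≤241, p99 latency 394≤433).
S12: not dominated.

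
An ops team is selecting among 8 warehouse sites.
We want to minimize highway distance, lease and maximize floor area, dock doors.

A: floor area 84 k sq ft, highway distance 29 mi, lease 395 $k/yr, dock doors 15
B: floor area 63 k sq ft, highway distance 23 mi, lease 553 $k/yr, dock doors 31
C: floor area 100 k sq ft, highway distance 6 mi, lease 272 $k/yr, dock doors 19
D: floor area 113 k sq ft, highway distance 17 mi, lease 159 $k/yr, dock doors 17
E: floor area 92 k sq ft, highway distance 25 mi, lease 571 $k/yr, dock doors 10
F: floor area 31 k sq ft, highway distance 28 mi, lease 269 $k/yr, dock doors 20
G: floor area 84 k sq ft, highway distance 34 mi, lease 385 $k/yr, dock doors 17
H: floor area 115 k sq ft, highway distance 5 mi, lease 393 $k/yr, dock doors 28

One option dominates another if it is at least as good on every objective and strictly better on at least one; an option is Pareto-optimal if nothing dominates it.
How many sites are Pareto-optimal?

A: dominated by C (floor area 100≥84, highway distance 6≤29, lease 272≤395, dock doors 19≥15).
B: not dominated (best dock doors).
C: not dominated.
D: not dominated (best lease).
E: dominated by C (floor area 100≥92, highway distance 6≤25, lease 272≤571, dock doors 19≥10).
F: not dominated.
G: dominated by C (floor area 100≥84, highway distance 6≤34, lease 272≤385, dock doors 19≥17).
H: not dominated (best floor area).
Pareto-optimal: B, C, D, F, H → 5.

5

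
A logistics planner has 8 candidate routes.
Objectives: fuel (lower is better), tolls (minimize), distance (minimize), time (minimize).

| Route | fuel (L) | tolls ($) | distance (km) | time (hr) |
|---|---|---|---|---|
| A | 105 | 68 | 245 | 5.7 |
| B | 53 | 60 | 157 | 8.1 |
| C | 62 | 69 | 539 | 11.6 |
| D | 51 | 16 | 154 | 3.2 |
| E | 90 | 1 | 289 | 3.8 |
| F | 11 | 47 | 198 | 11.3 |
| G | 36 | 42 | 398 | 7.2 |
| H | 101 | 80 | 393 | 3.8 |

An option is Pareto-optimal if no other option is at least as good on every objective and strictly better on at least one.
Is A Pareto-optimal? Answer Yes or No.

No

D vs A: fuel 51≤105, tolls 16≤68, distance 154≤245, time 3.2≤5.7 — D is at least as good on every objective and strictly better on at least one, so D dominates A.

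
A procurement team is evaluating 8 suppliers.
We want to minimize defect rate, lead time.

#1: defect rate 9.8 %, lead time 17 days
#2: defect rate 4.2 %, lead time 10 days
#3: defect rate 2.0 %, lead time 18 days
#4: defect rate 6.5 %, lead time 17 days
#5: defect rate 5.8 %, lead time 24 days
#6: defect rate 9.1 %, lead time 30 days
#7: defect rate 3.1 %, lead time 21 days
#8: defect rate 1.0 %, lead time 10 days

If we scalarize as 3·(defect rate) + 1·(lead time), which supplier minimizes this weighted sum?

#1: 3·9.8 + 1·17 = 46.4
#2: 3·4.2 + 1·10 = 22.6
#3: 3·2.0 + 1·18 = 24.0
#4: 3·6.5 + 1·17 = 36.5
#5: 3·5.8 + 1·24 = 41.4
#6: 3·9.1 + 1·30 = 57.3
#7: 3·3.1 + 1·21 = 30.3
#8: 3·1.0 + 1·10 = 13.0
Lowest: #8 at 13.0.

#8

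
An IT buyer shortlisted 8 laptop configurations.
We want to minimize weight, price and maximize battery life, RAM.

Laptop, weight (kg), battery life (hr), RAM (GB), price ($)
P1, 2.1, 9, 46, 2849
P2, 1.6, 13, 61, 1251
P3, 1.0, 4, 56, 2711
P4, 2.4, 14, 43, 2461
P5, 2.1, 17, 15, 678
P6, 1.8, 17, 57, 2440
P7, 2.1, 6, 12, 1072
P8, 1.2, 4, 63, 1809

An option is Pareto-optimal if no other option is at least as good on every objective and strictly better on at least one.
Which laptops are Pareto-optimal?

P2, P3, P5, P6, P8

P1: dominated by P2 (weight 1.6≤2.1, battery life 13≥9, RAM 61≥46, price 1251≤2849).
P2: not dominated.
P3: not dominated (best weight).
P4: dominated by P6 (weight 1.8≤2.4, battery life 17≥14, RAM 57≥43, price 2440≤2461).
P5: not dominated (best price).
P6: not dominated.
P7: dominated by P5 (weight 2.1≤2.1, battery life 17≥6, RAM 15≥12, price 678≤1072).
P8: not dominated (best RAM).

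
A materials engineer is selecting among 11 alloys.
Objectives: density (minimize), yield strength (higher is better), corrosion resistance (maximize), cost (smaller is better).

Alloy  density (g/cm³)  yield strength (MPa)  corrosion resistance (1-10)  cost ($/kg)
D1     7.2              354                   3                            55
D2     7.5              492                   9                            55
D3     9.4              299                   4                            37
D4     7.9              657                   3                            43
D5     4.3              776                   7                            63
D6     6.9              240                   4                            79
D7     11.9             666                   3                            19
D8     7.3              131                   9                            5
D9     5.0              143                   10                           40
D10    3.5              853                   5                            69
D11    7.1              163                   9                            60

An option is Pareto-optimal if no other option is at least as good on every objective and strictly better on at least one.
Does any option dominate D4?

No

D1: worse on yield strength (354 vs 657).
D2: worse on yield strength (492 vs 657).
D3: worse on density (9.4 vs 7.9).
D5: worse on cost (63 vs 43).
D6: worse on yield strength (240 vs 657).
D7: worse on density (11.9 vs 7.9).
D8: worse on yield strength (131 vs 657).
D9: worse on yield strength (143 vs 657).
D10: worse on cost (69 vs 43).
D11: worse on yield strength (163 vs 657).
No option is at least as good as D4 on every objective and strictly better on one.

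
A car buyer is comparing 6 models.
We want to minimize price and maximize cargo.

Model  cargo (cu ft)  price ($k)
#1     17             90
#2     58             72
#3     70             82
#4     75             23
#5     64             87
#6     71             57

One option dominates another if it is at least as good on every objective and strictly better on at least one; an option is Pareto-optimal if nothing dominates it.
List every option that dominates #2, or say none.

#4, #6

#4: cargo 75≥58, price 23≤72 — dominates #2.
#6: cargo 71≥58, price 57≤72 — dominates #2.
Others (#1, #3, #5) are each worse than #2 on at least one objective.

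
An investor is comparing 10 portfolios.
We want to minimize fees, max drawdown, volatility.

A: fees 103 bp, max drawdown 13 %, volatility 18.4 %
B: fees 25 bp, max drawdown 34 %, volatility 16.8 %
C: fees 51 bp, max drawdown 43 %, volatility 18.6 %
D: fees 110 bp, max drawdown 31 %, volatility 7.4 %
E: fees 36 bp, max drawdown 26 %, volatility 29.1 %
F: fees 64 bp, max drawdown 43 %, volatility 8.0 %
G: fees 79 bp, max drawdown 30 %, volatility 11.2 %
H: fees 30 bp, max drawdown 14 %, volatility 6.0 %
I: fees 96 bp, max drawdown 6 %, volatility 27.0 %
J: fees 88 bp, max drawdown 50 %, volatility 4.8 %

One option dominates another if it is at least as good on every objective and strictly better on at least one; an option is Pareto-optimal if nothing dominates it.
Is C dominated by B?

Yes

B vs C: fees 25≤51, max drawdown 34≤43, volatility 16.8≤18.6 — B is at least as good on every objective with at least one strict improvement.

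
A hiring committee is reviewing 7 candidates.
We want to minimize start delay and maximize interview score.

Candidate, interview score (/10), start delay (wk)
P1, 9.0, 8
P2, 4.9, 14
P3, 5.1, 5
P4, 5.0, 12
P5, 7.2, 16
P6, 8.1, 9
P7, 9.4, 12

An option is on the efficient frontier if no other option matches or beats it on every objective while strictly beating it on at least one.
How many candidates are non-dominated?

P1: not dominated.
P2: dominated by P1 (interview score 9.0≥4.9, start delay 8≤14).
P3: not dominated (best start delay).
P4: dominated by P1 (interview score 9.0≥5.0, start delay 8≤12).
P5: dominated by P1 (interview score 9.0≥7.2, start delay 8≤16).
P6: dominated by P1 (interview score 9.0≥8.1, start delay 8≤9).
P7: not dominated (best interview score).
Pareto-optimal: P1, P3, P7 → 3.

3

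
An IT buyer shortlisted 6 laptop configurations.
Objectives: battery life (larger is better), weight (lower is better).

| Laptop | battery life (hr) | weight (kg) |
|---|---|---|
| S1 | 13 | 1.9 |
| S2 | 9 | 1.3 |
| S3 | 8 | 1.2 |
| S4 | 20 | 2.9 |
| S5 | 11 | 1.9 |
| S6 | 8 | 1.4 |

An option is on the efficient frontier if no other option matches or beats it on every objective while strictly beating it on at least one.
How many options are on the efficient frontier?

4

S1: not dominated.
S2: not dominated.
S3: not dominated (best weight).
S4: not dominated (best battery life).
S5: dominated by S1 (battery life 13≥11, weight 1.9≤1.9).
S6: dominated by S2 (battery life 9≥8, weight 1.3≤1.4).
Pareto-optimal: S1, S2, S3, S4 → 4.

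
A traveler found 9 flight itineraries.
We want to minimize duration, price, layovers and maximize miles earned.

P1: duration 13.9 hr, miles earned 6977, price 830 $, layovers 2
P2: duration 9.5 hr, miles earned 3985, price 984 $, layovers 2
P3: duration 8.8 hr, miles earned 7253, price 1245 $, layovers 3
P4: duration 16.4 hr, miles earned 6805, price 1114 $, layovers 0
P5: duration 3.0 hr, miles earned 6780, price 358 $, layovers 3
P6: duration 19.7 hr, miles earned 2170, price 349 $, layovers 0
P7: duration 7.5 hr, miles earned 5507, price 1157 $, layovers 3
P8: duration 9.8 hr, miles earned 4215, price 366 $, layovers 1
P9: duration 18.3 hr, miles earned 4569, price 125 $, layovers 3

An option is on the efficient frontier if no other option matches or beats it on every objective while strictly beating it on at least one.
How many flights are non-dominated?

8

P1: not dominated.
P2: not dominated.
P3: not dominated (best miles earned).
P4: not dominated.
P5: not dominated (best duration).
P6: not dominated.
P7: dominated by P5 (duration 3.0≤7.5, miles earned 6780≥5507, price 358≤1157, layovers 3≤3).
P8: not dominated.
P9: not dominated (best price).
Pareto-optimal: P1, P2, P3, P4, P5, P6, P8, P9 → 8.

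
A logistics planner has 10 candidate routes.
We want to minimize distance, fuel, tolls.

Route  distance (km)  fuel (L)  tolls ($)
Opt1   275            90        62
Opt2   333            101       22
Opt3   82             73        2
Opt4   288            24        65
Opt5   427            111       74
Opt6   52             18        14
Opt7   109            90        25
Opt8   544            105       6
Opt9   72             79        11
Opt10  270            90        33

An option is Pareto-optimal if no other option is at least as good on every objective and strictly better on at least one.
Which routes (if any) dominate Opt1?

Opt3, Opt6, Opt7, Opt9, Opt10

Opt3: distance 82≤275, fuel 73≤90, tolls 2≤62 — dominates Opt1.
Opt6: distance 52≤275, fuel 18≤90, tolls 14≤62 — dominates Opt1.
Opt7: distance 109≤275, fuel 90≤90, tolls 25≤62 — dominates Opt1.
Opt9: distance 72≤275, fuel 79≤90, tolls 11≤62 — dominates Opt1.
Opt10: distance 270≤275, fuel 90≤90, tolls 33≤62 — dominates Opt1.
Others (Opt2, Opt4, Opt5, Opt8) are each worse than Opt1 on at least one objective.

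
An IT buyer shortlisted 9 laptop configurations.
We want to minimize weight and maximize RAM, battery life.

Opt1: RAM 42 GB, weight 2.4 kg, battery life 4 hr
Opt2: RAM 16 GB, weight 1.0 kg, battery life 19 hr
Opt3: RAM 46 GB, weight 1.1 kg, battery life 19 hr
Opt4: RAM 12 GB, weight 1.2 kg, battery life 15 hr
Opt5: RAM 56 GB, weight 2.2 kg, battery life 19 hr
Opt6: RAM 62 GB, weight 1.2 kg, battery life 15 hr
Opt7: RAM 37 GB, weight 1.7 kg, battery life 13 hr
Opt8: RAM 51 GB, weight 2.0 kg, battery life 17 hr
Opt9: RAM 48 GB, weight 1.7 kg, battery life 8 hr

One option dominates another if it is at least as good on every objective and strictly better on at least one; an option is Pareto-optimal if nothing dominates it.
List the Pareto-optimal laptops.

Opt2, Opt3, Opt5, Opt6, Opt8

Opt1: dominated by Opt3 (RAM 46≥42, weight 1.1≤2.4, battery life 19≥4).
Opt2: not dominated (best weight).
Opt3: not dominated.
Opt4: dominated by Opt2 (RAM 16≥12, weight 1.0≤1.2, battery life 19≥15).
Opt5: not dominated.
Opt6: not dominated (best RAM).
Opt7: dominated by Opt3 (RAM 46≥37, weight 1.1≤1.7, battery life 19≥13).
Opt8: not dominated.
Opt9: dominated by Opt6 (RAM 62≥48, weight 1.2≤1.7, battery life 15≥8).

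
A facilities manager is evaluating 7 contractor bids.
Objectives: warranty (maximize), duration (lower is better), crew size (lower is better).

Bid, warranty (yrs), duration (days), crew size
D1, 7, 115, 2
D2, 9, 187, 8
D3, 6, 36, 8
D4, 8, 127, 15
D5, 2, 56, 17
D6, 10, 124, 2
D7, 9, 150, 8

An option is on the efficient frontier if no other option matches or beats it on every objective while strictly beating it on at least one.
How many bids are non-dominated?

3

D1: not dominated.
D2: dominated by D6 (warranty 10≥9, duration 124≤187, crew size 2≤8).
D3: not dominated (best duration).
D4: dominated by D6 (warranty 10≥8, duration 124≤127, crew size 2≤15).
D5: dominated by D3 (warranty 6≥2, duration 36≤56, crew size 8≤17).
D6: not dominated (best warranty).
D7: dominated by D6 (warranty 10≥9, duration 124≤150, crew size 2≤8).
Pareto-optimal: D1, D3, D6 → 3.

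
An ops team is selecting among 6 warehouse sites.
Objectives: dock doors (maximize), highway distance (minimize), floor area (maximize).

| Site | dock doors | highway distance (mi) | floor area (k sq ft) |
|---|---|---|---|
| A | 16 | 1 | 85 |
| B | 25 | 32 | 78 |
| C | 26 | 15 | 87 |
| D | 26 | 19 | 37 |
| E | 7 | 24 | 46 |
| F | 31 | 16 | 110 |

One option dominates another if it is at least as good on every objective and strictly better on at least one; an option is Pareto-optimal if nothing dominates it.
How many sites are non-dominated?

A: not dominated (best highway distance).
B: dominated by C (dock doors 26≥25, highway distance 15≤32, floor area 87≥78).
C: not dominated.
D: dominated by C (dock doors 26≥26, highway distance 15≤19, floor area 87≥37).
E: dominated by A (dock doors 16≥7, highway distance 1≤24, floor area 85≥46).
F: not dominated (best dock doors).
Pareto-optimal: A, C, F → 3.

3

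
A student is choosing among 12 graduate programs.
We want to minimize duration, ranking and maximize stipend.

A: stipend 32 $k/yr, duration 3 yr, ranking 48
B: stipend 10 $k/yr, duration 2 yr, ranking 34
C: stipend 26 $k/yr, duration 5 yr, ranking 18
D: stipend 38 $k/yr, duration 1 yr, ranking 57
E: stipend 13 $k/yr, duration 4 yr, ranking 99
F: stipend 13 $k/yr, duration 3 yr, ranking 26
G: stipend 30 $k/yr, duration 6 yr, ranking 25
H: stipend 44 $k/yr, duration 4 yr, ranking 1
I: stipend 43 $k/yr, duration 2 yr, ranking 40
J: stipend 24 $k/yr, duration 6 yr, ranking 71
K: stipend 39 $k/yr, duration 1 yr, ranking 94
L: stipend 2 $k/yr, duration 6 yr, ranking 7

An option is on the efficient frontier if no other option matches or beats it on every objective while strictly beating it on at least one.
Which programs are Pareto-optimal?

B, D, F, H, I, K

A: dominated by I (stipend 43≥32, duration 2≤3, ranking 40≤48).
B: not dominated.
C: dominated by H (stipend 44≥26, duration 4≤5, ranking 1≤18).
D: not dominated.
E: dominated by A (stipend 32≥13, duration 3≤4, ranking 48≤99).
F: not dominated.
G: dominated by H (stipend 44≥30, duration 4≤6, ranking 1≤25).
H: not dominated (best stipend).
I: not dominated.
J: dominated by A (stipend 32≥24, duration 3≤6, ranking 48≤71).
K: not dominated.
L: dominated by H (stipend 44≥2, duration 4≤6, ranking 1≤7).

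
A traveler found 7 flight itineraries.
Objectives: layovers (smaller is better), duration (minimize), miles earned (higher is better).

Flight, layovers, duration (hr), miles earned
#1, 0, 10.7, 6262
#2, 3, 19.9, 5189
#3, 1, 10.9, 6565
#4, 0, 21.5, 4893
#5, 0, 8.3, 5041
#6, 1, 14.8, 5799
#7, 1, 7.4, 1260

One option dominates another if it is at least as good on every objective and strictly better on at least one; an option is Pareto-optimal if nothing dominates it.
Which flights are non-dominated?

#1, #3, #5, #7

#1: not dominated.
#2: dominated by #1 (layovers 0≤3, duration 10.7≤19.9, miles earned 6262≥5189).
#3: not dominated (best miles earned).
#4: dominated by #1 (layovers 0≤0, duration 10.7≤21.5, miles earned 6262≥4893).
#5: not dominated.
#6: dominated by #1 (layovers 0≤1, duration 10.7≤14.8, miles earned 6262≥5799).
#7: not dominated (best duration).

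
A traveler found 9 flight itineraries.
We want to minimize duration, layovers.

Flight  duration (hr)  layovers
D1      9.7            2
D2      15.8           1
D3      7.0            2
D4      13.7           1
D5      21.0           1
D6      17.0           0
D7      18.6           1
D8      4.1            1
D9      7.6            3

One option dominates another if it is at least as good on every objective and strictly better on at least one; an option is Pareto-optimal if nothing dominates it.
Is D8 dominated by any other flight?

D1: worse on duration (9.7 vs 4.1).
D2: worse on duration (15.8 vs 4.1).
D3: worse on duration (7.0 vs 4.1).
D4: worse on duration (13.7 vs 4.1).
D5: worse on duration (21.0 vs 4.1).
D6: worse on duration (17.0 vs 4.1).
D7: worse on duration (18.6 vs 4.1).
D9: worse on duration (7.6 vs 4.1).
No option is at least as good as D8 on every objective and strictly better on one.

No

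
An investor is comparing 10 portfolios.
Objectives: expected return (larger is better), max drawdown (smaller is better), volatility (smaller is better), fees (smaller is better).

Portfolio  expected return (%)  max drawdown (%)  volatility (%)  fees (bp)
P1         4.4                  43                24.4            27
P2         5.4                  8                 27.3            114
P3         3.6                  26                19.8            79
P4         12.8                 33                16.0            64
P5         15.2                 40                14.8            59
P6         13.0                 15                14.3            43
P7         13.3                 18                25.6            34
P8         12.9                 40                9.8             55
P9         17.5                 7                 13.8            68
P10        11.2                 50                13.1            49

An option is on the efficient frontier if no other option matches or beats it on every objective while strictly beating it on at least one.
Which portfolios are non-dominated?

P1: not dominated (best fees).
P2: dominated by P9 (expected return 17.5≥5.4, max drawdown 7≤8, volatility 13.8≤27.3, fees 68≤114).
P3: dominated by P6 (expected return 13.0≥3.6, max drawdown 15≤26, volatility 14.3≤19.8, fees 43≤79).
P4: dominated by P6 (expected return 13.0≥12.8, max drawdown 15≤33, volatility 14.3≤16.0, fees 43≤64).
P5: not dominated.
P6: not dominated.
P7: not dominated.
P8: not dominated (best volatility).
P9: not dominated (best expected return).
P10: not dominated.

P1, P5, P6, P7, P8, P9, P10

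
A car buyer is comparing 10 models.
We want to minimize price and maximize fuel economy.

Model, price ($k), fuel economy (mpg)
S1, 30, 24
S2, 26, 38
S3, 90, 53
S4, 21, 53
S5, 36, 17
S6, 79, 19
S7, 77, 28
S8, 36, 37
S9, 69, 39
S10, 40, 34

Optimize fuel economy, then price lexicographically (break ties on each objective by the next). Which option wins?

S4

First maximize fuel economy: best is 53, kept {S3, S4}.
Then minimize price: best is 21, kept {S4}.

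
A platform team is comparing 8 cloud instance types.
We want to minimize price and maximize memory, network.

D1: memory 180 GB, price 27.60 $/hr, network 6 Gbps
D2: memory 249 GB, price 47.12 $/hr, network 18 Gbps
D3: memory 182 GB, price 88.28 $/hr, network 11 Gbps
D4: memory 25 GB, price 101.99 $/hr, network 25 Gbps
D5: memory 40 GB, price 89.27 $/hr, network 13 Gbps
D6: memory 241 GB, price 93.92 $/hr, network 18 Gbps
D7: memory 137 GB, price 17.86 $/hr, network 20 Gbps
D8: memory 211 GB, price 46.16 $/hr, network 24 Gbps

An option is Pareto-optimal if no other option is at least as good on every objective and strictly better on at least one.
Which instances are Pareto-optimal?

D1, D2, D4, D7, D8

D1: not dominated.
D2: not dominated (best memory).
D3: dominated by D2 (memory 249≥182, price 47.12≤88.28, network 18≥11).
D4: not dominated (best network).
D5: dominated by D2 (memory 249≥40, price 47.12≤89.27, network 18≥13).
D6: dominated by D2 (memory 249≥241, price 47.12≤93.92, network 18≥18).
D7: not dominated (best price).
D8: not dominated.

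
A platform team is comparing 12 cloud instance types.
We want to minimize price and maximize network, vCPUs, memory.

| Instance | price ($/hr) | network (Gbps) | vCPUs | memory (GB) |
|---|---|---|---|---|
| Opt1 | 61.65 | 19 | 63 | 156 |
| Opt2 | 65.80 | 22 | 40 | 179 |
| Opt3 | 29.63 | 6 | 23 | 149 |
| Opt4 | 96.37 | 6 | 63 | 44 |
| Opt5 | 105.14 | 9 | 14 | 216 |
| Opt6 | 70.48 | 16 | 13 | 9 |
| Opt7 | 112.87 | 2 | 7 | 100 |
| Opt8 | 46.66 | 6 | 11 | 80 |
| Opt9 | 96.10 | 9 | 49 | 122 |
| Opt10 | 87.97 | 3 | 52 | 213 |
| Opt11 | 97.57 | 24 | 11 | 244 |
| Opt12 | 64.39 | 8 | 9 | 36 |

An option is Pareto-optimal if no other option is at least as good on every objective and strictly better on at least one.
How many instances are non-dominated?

6

Opt1: not dominated.
Opt2: not dominated.
Opt3: not dominated (best price).
Opt4: dominated by Opt1 (price 61.65≤96.37, network 19≥6, vCPUs 63≥63, memory 156≥44).
Opt5: not dominated.
Opt6: dominated by Opt1 (price 61.65≤70.48, network 19≥16, vCPUs 63≥13, memory 156≥9).
Opt7: dominated by Opt1 (price 61.65≤112.87, network 19≥2, vCPUs 63≥7, memory 156≥100).
Opt8: dominated by Opt3 (price 29.63≤46.66, network 6≥6, vCPUs 23≥11, memory 149≥80).
Opt9: dominated by Opt1 (price 61.65≤96.10, network 19≥9, vCPUs 63≥49, memory 156≥122).
Opt10: not dominated.
Opt11: not dominated (best network).
Opt12: dominated by Opt1 (price 61.65≤64.39, network 19≥8, vCPUs 63≥9, memory 156≥36).
Pareto-optimal: Opt1, Opt2, Opt3, Opt5, Opt10, Opt11 → 6.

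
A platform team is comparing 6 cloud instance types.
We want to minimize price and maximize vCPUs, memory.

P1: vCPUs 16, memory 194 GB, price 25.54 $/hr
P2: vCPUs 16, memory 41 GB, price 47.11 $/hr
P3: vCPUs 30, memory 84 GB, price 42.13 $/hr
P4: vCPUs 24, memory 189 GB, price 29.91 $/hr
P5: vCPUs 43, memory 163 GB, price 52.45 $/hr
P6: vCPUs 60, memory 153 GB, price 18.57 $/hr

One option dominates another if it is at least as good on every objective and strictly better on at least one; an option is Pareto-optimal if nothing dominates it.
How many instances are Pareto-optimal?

P1: not dominated (best memory).
P2: dominated by P1 (vCPUs 16≥16, memory 194≥41, price 25.54≤47.11).
P3: dominated by P6 (vCPUs 60≥30, memory 153≥84, price 18.57≤42.13).
P4: not dominated.
P5: not dominated.
P6: not dominated (best vCPUs).
Pareto-optimal: P1, P4, P5, P6 → 4.

4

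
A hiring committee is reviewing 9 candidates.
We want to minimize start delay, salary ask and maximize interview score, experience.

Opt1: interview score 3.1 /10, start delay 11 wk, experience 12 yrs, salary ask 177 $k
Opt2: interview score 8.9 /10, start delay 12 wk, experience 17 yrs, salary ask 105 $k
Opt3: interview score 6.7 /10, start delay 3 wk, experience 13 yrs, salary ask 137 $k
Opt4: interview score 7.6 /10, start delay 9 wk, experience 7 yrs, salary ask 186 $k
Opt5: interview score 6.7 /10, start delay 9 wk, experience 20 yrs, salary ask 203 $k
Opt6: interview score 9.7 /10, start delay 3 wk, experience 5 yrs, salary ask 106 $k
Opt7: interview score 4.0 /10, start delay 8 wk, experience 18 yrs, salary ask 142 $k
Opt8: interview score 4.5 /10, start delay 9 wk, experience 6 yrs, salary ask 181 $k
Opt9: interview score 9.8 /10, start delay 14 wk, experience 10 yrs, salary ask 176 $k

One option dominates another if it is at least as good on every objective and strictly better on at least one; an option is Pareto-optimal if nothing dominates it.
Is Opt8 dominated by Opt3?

Yes

Opt3 vs Opt8: interview score 6.7≥4.5, start delay 3≤9, experience 13≥6, salary ask 137≤181 — Opt3 is at least as good on every objective with at least one strict improvement.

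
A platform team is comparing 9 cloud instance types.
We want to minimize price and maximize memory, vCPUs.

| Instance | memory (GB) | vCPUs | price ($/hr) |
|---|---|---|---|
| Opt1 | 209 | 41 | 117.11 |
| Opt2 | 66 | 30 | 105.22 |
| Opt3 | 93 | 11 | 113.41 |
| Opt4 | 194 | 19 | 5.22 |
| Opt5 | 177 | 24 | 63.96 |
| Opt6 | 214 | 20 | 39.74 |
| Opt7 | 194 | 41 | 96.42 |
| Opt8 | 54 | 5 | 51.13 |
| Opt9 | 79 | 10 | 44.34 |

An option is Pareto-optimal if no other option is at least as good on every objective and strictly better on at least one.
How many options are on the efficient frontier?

5

Opt1: not dominated.
Opt2: dominated by Opt7 (memory 194≥66, vCPUs 41≥30, price 96.42≤105.22).
Opt3: dominated by Opt4 (memory 194≥93, vCPUs 19≥11, price 5.22≤113.41).
Opt4: not dominated (best price).
Opt5: not dominated.
Opt6: not dominated (best memory).
Opt7: not dominated.
Opt8: dominated by Opt4 (memory 194≥54, vCPUs 19≥5, price 5.22≤51.13).
Opt9: dominated by Opt4 (memory 194≥79, vCPUs 19≥10, price 5.22≤44.34).
Pareto-optimal: Opt1, Opt4, Opt5, Opt6, Opt7 → 5.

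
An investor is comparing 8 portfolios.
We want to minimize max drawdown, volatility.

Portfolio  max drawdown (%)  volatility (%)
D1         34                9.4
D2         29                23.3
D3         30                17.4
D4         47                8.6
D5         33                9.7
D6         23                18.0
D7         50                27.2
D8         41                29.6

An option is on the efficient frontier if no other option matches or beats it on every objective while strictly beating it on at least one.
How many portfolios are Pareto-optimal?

5

D1: not dominated.
D2: dominated by D6 (max drawdown 23≤29, volatility 18.0≤23.3).
D3: not dominated.
D4: not dominated (best volatility).
D5: not dominated.
D6: not dominated (best max drawdown).
D7: dominated by D1 (max drawdown 34≤50, volatility 9.4≤27.2).
D8: dominated by D1 (max drawdown 34≤41, volatility 9.4≤29.6).
Pareto-optimal: D1, D3, D4, D5, D6 → 5.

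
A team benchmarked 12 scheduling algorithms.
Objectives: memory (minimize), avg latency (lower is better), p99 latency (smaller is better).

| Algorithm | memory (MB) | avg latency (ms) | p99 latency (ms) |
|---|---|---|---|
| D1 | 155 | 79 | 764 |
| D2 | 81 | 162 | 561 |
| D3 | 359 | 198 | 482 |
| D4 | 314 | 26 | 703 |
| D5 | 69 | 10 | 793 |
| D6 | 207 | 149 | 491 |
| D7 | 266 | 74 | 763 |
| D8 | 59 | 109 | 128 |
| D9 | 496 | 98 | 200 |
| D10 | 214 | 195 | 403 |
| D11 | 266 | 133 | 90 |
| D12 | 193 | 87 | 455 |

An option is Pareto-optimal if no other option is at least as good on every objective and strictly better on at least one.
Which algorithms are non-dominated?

D1, D4, D5, D7, D8, D9, D11, D12

D1: not dominated.
D2: dominated by D8 (memory 59≤81, avg latency 109≤162, p99 latency 128≤561).
D3: dominated by D8 (memory 59≤359, avg latency 109≤198, p99 latency 128≤482).
D4: not dominated.
D5: not dominated (best avg latency).
D6: dominated by D8 (memory 59≤207, avg latency 109≤149, p99 latency 128≤491).
D7: not dominated.
D8: not dominated (best memory).
D9: not dominated.
D10: dominated by D8 (memory 59≤214, avg latency 109≤195, p99 latency 128≤403).
D11: not dominated (best p99 latency).
D12: not dominated.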